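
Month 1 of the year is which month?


Month 1 of 12

January


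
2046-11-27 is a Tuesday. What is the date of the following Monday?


Current: Tuesday
Target: Monday
Days ahead: 6

Next Monday: 2046-12-03


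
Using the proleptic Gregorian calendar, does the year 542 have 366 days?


Gregorian leap year rule: divisible by 4, but not by 100, unless also by 400.
542 is not divisible by 4 -> not a leap year

No


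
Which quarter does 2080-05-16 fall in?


Month: May (month 5)
Q1: Jan-Mar, Q2: Apr-Jun, Q3: Jul-Sep, Q4: Oct-Dec

Q2


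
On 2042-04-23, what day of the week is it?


Date: April 23, 2042
Anchor: Jan 1, 2042. With p = 2042 - 1 = 2041: (p + p//4 - p//100 + p//400) mod 7 = (2041 + 510 - 20 + 5) mod 7 = 2536 mod 7 = 2 -> Wednesday (Mon=0 ... Sun=6)
Days before April (Jan-Mar): 90; offset = 90 + 23 - 1 = 112
Weekday index = (2 + 112) mod 7 = 2

Day of the week: Wednesday


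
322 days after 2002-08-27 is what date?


Start: 2002-08-27, add 322 days
August 2002 has 31 days: 31 - 27 = 4 days to August 31 -> 318 left
September 2002 has 30 days -> 288 left
October 2002 has 31 days -> 257 left
November 2002 has 30 days -> 227 left
December 2002 has 31 days -> 196 left
January 2003 has 31 days -> 165 left
February 2003 has 28 days -> 137 left
March 2003 has 31 days -> 106 left
April 2003 has 30 days -> 76 left
May 2003 has 31 days -> 45 left
June 2003 has 30 days -> 15 left
July 2003: 15 <= 31 -> lands on July 15

Result: 2003-07-15


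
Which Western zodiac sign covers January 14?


Date: January 14
Conventional tropical zodiac dates: Capricorn from December 22 onward; Aquarius starts January 20
January 14 falls within the Capricorn range

Capricorn


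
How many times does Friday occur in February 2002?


February 2002 has 28 days
Anchor: Jan 1, 2002. With p = 2002 - 1 = 2001: (p + p//4 - p//100 + p//400) mod 7 = (2001 + 500 - 20 + 5) mod 7 = 2486 mod 7 = 1 -> Tuesday (Mon=0 ... Sun=6)
Days before February (Jan): 31; February 1 index = (1 + 31) mod 7 = 4 -> Friday
First Friday is February 1
Fridays: 1, 8, 15, 22

4 Fridays


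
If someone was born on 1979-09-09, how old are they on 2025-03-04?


Birth: 1979-09-09
Reference: 2025-03-04
Year difference: 2025 - 1979 = 46
Birthday not yet reached in 2025, subtract 1

45 years old


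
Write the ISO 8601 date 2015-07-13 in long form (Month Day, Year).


ISO 2015-07-13 parses as year=2015, month=07, day=13
Month 7 -> July

July 13, 2015


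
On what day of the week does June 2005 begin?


Target: June 1, 2005
Anchor: Jan 1, 2005. With p = 2005 - 1 = 2004: (p + p//4 - p//100 + p//400) mod 7 = (2004 + 501 - 20 + 5) mod 7 = 2490 mod 7 = 5 -> Saturday (Mon=0 ... Sun=6)
Days before June (Jan-May): 151 days
Weekday index = (5 + 151) mod 7 = 2

Wednesday


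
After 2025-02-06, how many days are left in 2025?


Day of year: 37 of 365
Remaining = 365 - 37

328 days


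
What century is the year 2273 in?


Century = (year - 1) // 100 + 1
= (2273 - 1) // 100 + 1
= 2272 // 100 + 1
= 22 + 1

23rd century


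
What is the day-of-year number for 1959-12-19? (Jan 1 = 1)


Date: December 19, 1959
Days in months 1 through 11: 334
Plus 19 days in December

Day of year: 353


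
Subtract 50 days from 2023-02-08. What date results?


Start: 2023-02-08, subtract 50 days
Back 8 days from February 8 reaches January 31, 2023 -> 42 left
January 2023 has 31 days -> back to December 31, 2022 -> 11 left
December 2022: 31 - 11 = 20 -> lands on December 20

Result: 2022-12-20


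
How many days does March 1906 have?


March 1906

31 days


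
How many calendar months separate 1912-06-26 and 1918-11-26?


From June 1912 to November 1918
6 years * 12 = 72 months, plus 5 months = 77

77 months


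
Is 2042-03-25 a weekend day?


Anchor: Jan 1, 2042. With p = 2042 - 1 = 2041: (p + p//4 - p//100 + p//400) mod 7 = (2041 + 510 - 20 + 5) mod 7 = 2536 mod 7 = 2 -> Wednesday (Mon=0 ... Sun=6)
Day of year: 84; offset = 83
Weekday index = (2 + 83) mod 7 = 1 -> Tuesday
Weekend days: Saturday, Sunday

No


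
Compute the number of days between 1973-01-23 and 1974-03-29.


From 1973-01-23 to 1974-03-29
1973-01-23: day of year = 23
1974-03-29: days before March = 31 + 28 = 59 (1974 is not a leap year); day of year = 59 + 29 = 88
Rest of 1973: 365 - 23 = 342
Total = 342 + 88 = 430

430 days


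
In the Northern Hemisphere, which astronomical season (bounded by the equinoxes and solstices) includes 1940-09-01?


Date: September 1
Astronomical Summer (approx.; exact equinox/solstice day varies by year): June 21 to September 21
September 1 falls within the Summer window

Summer


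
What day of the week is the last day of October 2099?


October 2099 has 31 days
Anchor: Jan 1, 2099. With p = 2099 - 1 = 2098: (p + p//4 - p//100 + p//400) mod 7 = (2098 + 524 - 20 + 5) mod 7 = 2607 mod 7 = 3 -> Thursday (Mon=0 ... Sun=6)
Days before October (Jan-Sep): 273; October 1 index = (3 + 273) mod 7 = 3 -> Thursday
Last day offset: 31 - 1 = 30 days
Weekday index = (3 + 30) mod 7 = 5

Saturday, October 31


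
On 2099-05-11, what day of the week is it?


Date: May 11, 2099
Anchor: Jan 1, 2099. With p = 2099 - 1 = 2098: (p + p//4 - p//100 + p//400) mod 7 = (2098 + 524 - 20 + 5) mod 7 = 2607 mod 7 = 3 -> Thursday (Mon=0 ... Sun=6)
Days before May (Jan-Apr): 120; offset = 120 + 11 - 1 = 130
Weekday index = (3 + 130) mod 7 = 0

Day of the week: Monday


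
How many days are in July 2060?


July 2060

31 days


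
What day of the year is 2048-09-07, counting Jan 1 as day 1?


Date: September 7, 2048
Days in months 1 through 8: 244
Plus 7 days in September

Day of year: 251


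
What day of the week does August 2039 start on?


Target: August 1, 2039
Anchor: Jan 1, 2039. With p = 2039 - 1 = 2038: (p + p//4 - p//100 + p//400) mod 7 = (2038 + 509 - 20 + 5) mod 7 = 2532 mod 7 = 5 -> Saturday (Mon=0 ... Sun=6)
Days before August (Jan-Jul): 212 days
Weekday index = (5 + 212) mod 7 = 0

Monday


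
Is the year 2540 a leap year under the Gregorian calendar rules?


Gregorian leap year rule: divisible by 4, but not by 100, unless also by 400.
2540 is divisible by 4 but not 100 -> leap year

Yes


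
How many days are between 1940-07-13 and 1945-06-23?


From 1940-07-13 to 1945-06-23
1940-07-13: days before July = 31 + 29 + 31 + 30 + 31 + 30 = 182 (1940 is a leap year); day of year = 182 + 13 = 195
1945-06-23: days before June = 31 + 28 + 31 + 30 + 31 = 151 (1945 is not a leap year); day of year = 151 + 23 = 174
Rest of 1940: 366 - 195 = 171
Full years 1941 (365), 1942 (365), 1943 (365), 1944 (366): 1461
Total = 171 + 1461 + 174 = 1806

1806 days


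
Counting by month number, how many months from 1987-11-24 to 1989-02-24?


From November 1987 to February 1989
2 years * 12 = 24 months, minus 9 months = 15

15 months


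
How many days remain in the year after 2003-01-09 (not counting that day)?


Day of year: 9 of 365
Remaining = 365 - 9

356 days


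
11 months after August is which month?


August is month 8
8 + 11 = 19; wrap: 19 - 12 = 7

July


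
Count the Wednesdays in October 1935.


October 1935 has 31 days
Anchor: Jan 1, 1935. With p = 1935 - 1 = 1934: (p + p//4 - p//100 + p//400) mod 7 = (1934 + 483 - 19 + 4) mod 7 = 2402 mod 7 = 1 -> Tuesday (Mon=0 ... Sun=6)
Days before October (Jan-Sep): 273; October 1 index = (1 + 273) mod 7 = 1 -> Tuesday
First Wednesday is October 2
Wednesdays: 2, 9, 16, 23, 30

5 Wednesdays


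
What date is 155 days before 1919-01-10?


Start: 1919-01-10, subtract 155 days
Back 10 days from January 10 reaches December 31, 1918 -> 145 left
December 1918 has 31 days -> back to November 30, 1918 -> 114 left
November 1918 has 30 days -> back to October 31, 1918 -> 84 left
October 1918 has 31 days -> back to September 30, 1918 -> 53 left
September 1918 has 30 days -> back to August 31, 1918 -> 23 left
August 1918: 31 - 23 = 8 -> lands on August 8

Result: 1918-08-08


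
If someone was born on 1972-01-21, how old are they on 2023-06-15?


Birth: 1972-01-21
Reference: 2023-06-15
Year difference: 2023 - 1972 = 51

51 years old


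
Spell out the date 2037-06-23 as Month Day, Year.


ISO 2037-06-23 parses as year=2037, month=06, day=23
Month 6 -> June

June 23, 2037


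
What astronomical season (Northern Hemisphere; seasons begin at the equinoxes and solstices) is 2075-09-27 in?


Date: September 27
Astronomical Autumn (approx.; exact equinox/solstice day varies by year): September 22 to December 20
September 27 falls within the Autumn window

Autumn


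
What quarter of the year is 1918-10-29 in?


Month: October (month 10)
Q1: Jan-Mar, Q2: Apr-Jun, Q3: Jul-Sep, Q4: Oct-Dec

Q4


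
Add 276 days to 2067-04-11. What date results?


Start: 2067-04-11, add 276 days
April 2067 has 30 days: 30 - 11 = 19 days to April 30 -> 257 left
May 2067 has 31 days -> 226 left
June 2067 has 30 days -> 196 left
July 2067 has 31 days -> 165 left
August 2067 has 31 days -> 134 left
September 2067 has 30 days -> 104 left
October 2067 has 31 days -> 73 left
November 2067 has 30 days -> 43 left
December 2067 has 31 days -> 12 left
January 2068: 12 <= 31 -> lands on January 12

Result: 2068-01-12


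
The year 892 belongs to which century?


Century = (year - 1) // 100 + 1
= (892 - 1) // 100 + 1
= 891 // 100 + 1
= 8 + 1

9th century


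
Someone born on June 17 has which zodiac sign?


Date: June 17
Conventional tropical zodiac dates: Gemini from May 21 onward; Cancer starts June 21
June 17 falls within the Gemini range

Gemini


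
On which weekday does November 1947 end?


November 1947 has 30 days
Anchor: Jan 1, 1947. With p = 1947 - 1 = 1946: (p + p//4 - p//100 + p//400) mod 7 = (1946 + 486 - 19 + 4) mod 7 = 2417 mod 7 = 2 -> Wednesday (Mon=0 ... Sun=6)
Days before November (Jan-Oct): 304; November 1 index = (2 + 304) mod 7 = 5 -> Saturday
Last day offset: 30 - 1 = 29 days
Weekday index = (5 + 29) mod 7 = 6

Sunday, November 30


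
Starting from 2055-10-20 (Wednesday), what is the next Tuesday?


Current: Wednesday
Target: Tuesday
Days ahead: 6

Next Tuesday: 2055-10-26


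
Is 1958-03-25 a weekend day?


Anchor: Jan 1, 1958. With p = 1958 - 1 = 1957: (p + p//4 - p//100 + p//400) mod 7 = (1957 + 489 - 19 + 4) mod 7 = 2431 mod 7 = 2 -> Wednesday (Mon=0 ... Sun=6)
Day of year: 84; offset = 83
Weekday index = (2 + 83) mod 7 = 1 -> Tuesday
Weekend days: Saturday, Sunday

No


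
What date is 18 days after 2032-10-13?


Start: 2032-10-13, add 18 days
October 2032 has 31 days; 13 + 18 = 31 stays within October

Result: 2032-10-31


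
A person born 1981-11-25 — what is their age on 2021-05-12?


Birth: 1981-11-25
Reference: 2021-05-12
Year difference: 2021 - 1981 = 40
Birthday not yet reached in 2021, subtract 1

39 years old


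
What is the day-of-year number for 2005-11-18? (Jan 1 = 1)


Date: November 18, 2005
Days in months 1 through 10: 304
Plus 18 days in November

Day of year: 322


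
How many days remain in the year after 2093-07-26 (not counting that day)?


Day of year: 207 of 365
Remaining = 365 - 207

158 days


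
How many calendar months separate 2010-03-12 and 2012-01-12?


From March 2010 to January 2012
2 years * 12 = 24 months, minus 2 months = 22

22 months


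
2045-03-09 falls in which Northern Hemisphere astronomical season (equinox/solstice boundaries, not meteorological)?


Date: March 9
Astronomical Winter (approx.; exact equinox/solstice day varies by year): December 21 to March 19
March 9 falls within the Winter window

Winter


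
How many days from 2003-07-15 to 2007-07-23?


From 2003-07-15 to 2007-07-23
2003-07-15: days before July = 31 + 28 + 31 + 30 + 31 + 30 = 181 (2003 is not a leap year); day of year = 181 + 15 = 196
2007-07-23: days before July = 31 + 28 + 31 + 30 + 31 + 30 = 181 (2007 is not a leap year); day of year = 181 + 23 = 204
Rest of 2003: 365 - 196 = 169
Full years 2004 (366), 2005 (365), 2006 (365): 1096
Total = 169 + 1096 + 204 = 1469

1469 days


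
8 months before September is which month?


September is month 9
9 - 8 = 1

January


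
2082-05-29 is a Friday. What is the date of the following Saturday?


Current: Friday
Target: Saturday
Days ahead: 1

Next Saturday: 2082-05-30


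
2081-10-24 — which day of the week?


Date: October 24, 2081
Anchor: Jan 1, 2081. With p = 2081 - 1 = 2080: (p + p//4 - p//100 + p//400) mod 7 = (2080 + 520 - 20 + 5) mod 7 = 2585 mod 7 = 2 -> Wednesday (Mon=0 ... Sun=6)
Days before October (Jan-Sep): 273; offset = 273 + 24 - 1 = 296
Weekday index = (2 + 296) mod 7 = 4

Day of the week: Friday


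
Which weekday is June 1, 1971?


Target: June 1, 1971
Anchor: Jan 1, 1971. With p = 1971 - 1 = 1970: (p + p//4 - p//100 + p//400) mod 7 = (1970 + 492 - 19 + 4) mod 7 = 2447 mod 7 = 4 -> Friday (Mon=0 ... Sun=6)
Days before June (Jan-May): 151 days
Weekday index = (4 + 151) mod 7 = 1

Tuesday


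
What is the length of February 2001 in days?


February 2001 (leap year: no)

28 days


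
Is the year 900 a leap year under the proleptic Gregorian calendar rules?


Gregorian leap year rule: divisible by 4, but not by 100, unless also by 400.
900 is divisible by 100 but not 400 -> not a leap year

No


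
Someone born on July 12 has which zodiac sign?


Date: July 12
Conventional tropical zodiac dates: Cancer from June 21 onward; Leo starts July 23
July 12 falls within the Cancer range

Cancer


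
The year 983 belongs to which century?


Century = (year - 1) // 100 + 1
= (983 - 1) // 100 + 1
= 982 // 100 + 1
= 9 + 1

10th century


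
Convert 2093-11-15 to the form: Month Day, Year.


ISO 2093-11-15 parses as year=2093, month=11, day=15
Month 11 -> November

November 15, 2093


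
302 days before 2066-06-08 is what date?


Start: 2066-06-08, subtract 302 days
Back 8 days from June 8 reaches May 31, 2066 -> 294 left
May 2066 has 31 days -> back to April 30, 2066 -> 263 left
April 2066 has 30 days -> back to March 31, 2066 -> 233 left
March 2066 has 31 days -> back to February 28, 2066 -> 202 left
February 2066 has 28 days -> back to January 31, 2066 -> 174 left
January 2066 has 31 days -> back to December 31, 2065 -> 143 left
December 2065 has 31 days -> back to November 30, 2065 -> 112 left
November 2065 has 30 days -> back to October 31, 2065 -> 82 left
October 2065 has 31 days -> back to September 30, 2065 -> 51 left
September 2065 has 30 days -> back to August 31, 2065 -> 21 left
August 2065: 31 - 21 = 10 -> lands on August 10

Result: 2065-08-10


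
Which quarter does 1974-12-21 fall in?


Month: December (month 12)
Q1: Jan-Mar, Q2: Apr-Jun, Q3: Jul-Sep, Q4: Oct-Dec

Q4


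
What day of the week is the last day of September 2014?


September 2014 has 30 days
Anchor: Jan 1, 2014. With p = 2014 - 1 = 2013: (p + p//4 - p//100 + p//400) mod 7 = (2013 + 503 - 20 + 5) mod 7 = 2501 mod 7 = 2 -> Wednesday (Mon=0 ... Sun=6)
Days before September (Jan-Aug): 243; September 1 index = (2 + 243) mod 7 = 0 -> Monday
Last day offset: 30 - 1 = 29 days
Weekday index = (0 + 29) mod 7 = 1

Tuesday, September 30


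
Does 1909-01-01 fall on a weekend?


Anchor: Jan 1, 1909. With p = 1909 - 1 = 1908: (p + p//4 - p//100 + p//400) mod 7 = (1908 + 477 - 19 + 4) mod 7 = 2370 mod 7 = 4 -> Friday (Mon=0 ... Sun=6)
Day of year: 1; offset = 0
Weekday index = (4 + 0) mod 7 = 4 -> Friday
Weekend days: Saturday, Sunday

No


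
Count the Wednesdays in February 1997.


February 1997 has 28 days
Anchor: Jan 1, 1997. With p = 1997 - 1 = 1996: (p + p//4 - p//100 + p//400) mod 7 = (1996 + 499 - 19 + 4) mod 7 = 2480 mod 7 = 2 -> Wednesday (Mon=0 ... Sun=6)
Days before February (Jan): 31; February 1 index = (2 + 31) mod 7 = 5 -> Saturday
First Wednesday is February 5
Wednesdays: 5, 12, 19, 26

4 Wednesdays


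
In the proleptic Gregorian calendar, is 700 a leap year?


Gregorian leap year rule: divisible by 4, but not by 100, unless also by 400.
700 is divisible by 100 but not 400 -> not a leap year

No


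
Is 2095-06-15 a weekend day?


Anchor: Jan 1, 2095. With p = 2095 - 1 = 2094: (p + p//4 - p//100 + p//400) mod 7 = (2094 + 523 - 20 + 5) mod 7 = 2602 mod 7 = 5 -> Saturday (Mon=0 ... Sun=6)
Day of year: 166; offset = 165
Weekday index = (5 + 165) mod 7 = 2 -> Wednesday
Weekend days: Saturday, Sunday

No


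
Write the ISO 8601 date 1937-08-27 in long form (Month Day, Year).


ISO 1937-08-27 parses as year=1937, month=08, day=27
Month 8 -> August

August 27, 1937


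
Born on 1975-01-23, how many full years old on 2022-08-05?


Birth: 1975-01-23
Reference: 2022-08-05
Year difference: 2022 - 1975 = 47

47 years old


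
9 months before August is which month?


August is month 8
8 - 9 = -1; wrap: -1 + 12 = 11

November


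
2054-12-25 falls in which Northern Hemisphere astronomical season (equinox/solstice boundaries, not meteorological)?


Date: December 25
Astronomical Winter (approx.; exact equinox/solstice day varies by year): December 21 to March 19
December 25 falls within the Winter window

Winter


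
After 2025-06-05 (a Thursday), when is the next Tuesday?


Current: Thursday
Target: Tuesday
Days ahead: 5

Next Tuesday: 2025-06-10


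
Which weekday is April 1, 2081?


Target: April 1, 2081
Anchor: Jan 1, 2081. With p = 2081 - 1 = 2080: (p + p//4 - p//100 + p//400) mod 7 = (2080 + 520 - 20 + 5) mod 7 = 2585 mod 7 = 2 -> Wednesday (Mon=0 ... Sun=6)
Days before April (Jan-Mar): 90 days
Weekday index = (2 + 90) mod 7 = 1

Tuesday


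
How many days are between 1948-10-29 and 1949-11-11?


From 1948-10-29 to 1949-11-11
1948-10-29: days before October = 31 + 29 + 31 + 30 + 31 + 30 + 31 + 31 + 30 = 274 (1948 is a leap year); day of year = 274 + 29 = 303
1949-11-11: days before November = 31 + 28 + 31 + 30 + 31 + 30 + 31 + 31 + 30 + 31 = 304 (1949 is not a leap year); day of year = 304 + 11 = 315
Rest of 1948: 366 - 303 = 63
Total = 63 + 315 = 378

378 days


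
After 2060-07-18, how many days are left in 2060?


Day of year: 200 of 366
Remaining = 366 - 200

166 days


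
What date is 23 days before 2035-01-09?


Start: 2035-01-09, subtract 23 days
Back 9 days from January 9 reaches December 31, 2034 -> 14 left
December 2034: 31 - 14 = 17 -> lands on December 17

Result: 2034-12-17


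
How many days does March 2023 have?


March 2023

31 days


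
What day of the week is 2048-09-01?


Date: September 1, 2048
Anchor: Jan 1, 2048. With p = 2048 - 1 = 2047: (p + p//4 - p//100 + p//400) mod 7 = (2047 + 511 - 20 + 5) mod 7 = 2543 mod 7 = 2 -> Wednesday (Mon=0 ... Sun=6)
Days before September (Jan-Aug): 244; offset = 244 + 1 - 1 = 244
Weekday index = (2 + 244) mod 7 = 1

Day of the week: Tuesday


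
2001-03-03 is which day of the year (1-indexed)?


Date: March 3, 2001
Days in months 1 through 2: 59
Plus 3 days in March

Day of year: 62


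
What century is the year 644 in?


Century = (year - 1) // 100 + 1
= (644 - 1) // 100 + 1
= 643 // 100 + 1
= 6 + 1

7th century


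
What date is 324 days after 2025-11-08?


Start: 2025-11-08, add 324 days
November 2025 has 30 days: 30 - 8 = 22 days to November 30 -> 302 left
December 2025 has 31 days -> 271 left
January 2026 has 31 days -> 240 left
February 2026 has 28 days -> 212 left
March 2026 has 31 days -> 181 left
April 2026 has 30 days -> 151 left
May 2026 has 31 days -> 120 left
June 2026 has 30 days -> 90 left
July 2026 has 31 days -> 59 left
August 2026 has 31 days -> 28 left
September 2026: 28 <= 30 -> lands on September 28

Result: 2026-09-28


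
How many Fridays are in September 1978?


September 1978 has 30 days
Anchor: Jan 1, 1978. With p = 1978 - 1 = 1977: (p + p//4 - p//100 + p//400) mod 7 = (1977 + 494 - 19 + 4) mod 7 = 2456 mod 7 = 6 -> Sunday (Mon=0 ... Sun=6)
Days before September (Jan-Aug): 243; September 1 index = (6 + 243) mod 7 = 4 -> Friday
First Friday is September 1
Fridays: 1, 8, 15, 22, 29

5 Fridays


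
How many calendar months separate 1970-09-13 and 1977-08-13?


From September 1970 to August 1977
7 years * 12 = 84 months, minus 1 month = 83

83 months


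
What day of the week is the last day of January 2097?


January 2097 has 31 days
Anchor: Jan 1, 2097. With p = 2097 - 1 = 2096: (p + p//4 - p//100 + p//400) mod 7 = (2096 + 524 - 20 + 5) mod 7 = 2605 mod 7 = 1 -> Tuesday (Mon=0 ... Sun=6)
January 1 is the anchor itself -> Tuesday
Last day offset: 31 - 1 = 30 days
Weekday index = (1 + 30) mod 7 = 3

Thursday, January 31


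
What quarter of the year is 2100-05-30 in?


Month: May (month 5)
Q1: Jan-Mar, Q2: Apr-Jun, Q3: Jul-Sep, Q4: Oct-Dec

Q2


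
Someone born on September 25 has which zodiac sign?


Date: September 25
Conventional tropical zodiac dates: Libra from September 23 onward; Scorpio starts October 23
September 25 falls within the Libra range

Libra


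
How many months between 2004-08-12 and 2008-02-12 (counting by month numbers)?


From August 2004 to February 2008
4 years * 12 = 48 months, minus 6 months = 42

42 months


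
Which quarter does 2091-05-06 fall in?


Month: May (month 5)
Q1: Jan-Mar, Q2: Apr-Jun, Q3: Jul-Sep, Q4: Oct-Dec

Q2


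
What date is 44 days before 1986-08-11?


Start: 1986-08-11, subtract 44 days
Back 11 days from August 11 reaches July 31, 1986 -> 33 left
July 1986 has 31 days -> back to June 30, 1986 -> 2 left
June 1986: 30 - 2 = 28 -> lands on June 28

Result: 1986-06-28


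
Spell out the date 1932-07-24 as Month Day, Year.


ISO 1932-07-24 parses as year=1932, month=07, day=24
Month 7 -> July

July 24, 1932


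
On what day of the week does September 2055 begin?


Target: September 1, 2055
Anchor: Jan 1, 2055. With p = 2055 - 1 = 2054: (p + p//4 - p//100 + p//400) mod 7 = (2054 + 513 - 20 + 5) mod 7 = 2552 mod 7 = 4 -> Friday (Mon=0 ... Sun=6)
Days before September (Jan-Aug): 243 days
Weekday index = (4 + 243) mod 7 = 2

Wednesday


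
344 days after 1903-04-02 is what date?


Start: 1903-04-02, add 344 days
April 1903 has 30 days: 30 - 2 = 28 days to April 30 -> 316 left
May 1903 has 31 days -> 285 left
June 1903 has 30 days -> 255 left
July 1903 has 31 days -> 224 left
August 1903 has 31 days -> 193 left
September 1903 has 30 days -> 163 left
October 1903 has 31 days -> 132 left
November 1903 has 30 days -> 102 left
December 1903 has 31 days -> 71 left
January 1904 has 31 days -> 40 left
February 1904 has 29 days -> 11 left
March 1904: 11 <= 31 -> lands on March 11

Result: 1904-03-11


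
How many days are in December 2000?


December 2000

31 days


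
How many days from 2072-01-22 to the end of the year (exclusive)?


Day of year: 22 of 366
Remaining = 366 - 22

344 days


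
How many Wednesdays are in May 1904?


May 1904 has 31 days
Anchor: Jan 1, 1904. With p = 1904 - 1 = 1903: (p + p//4 - p//100 + p//400) mod 7 = (1903 + 475 - 19 + 4) mod 7 = 2363 mod 7 = 4 -> Friday (Mon=0 ... Sun=6)
Days before May (Jan-Apr): 121; May 1 index = (4 + 121) mod 7 = 6 -> Sunday
First Wednesday is May 4
Wednesdays: 4, 11, 18, 25

4 Wednesdays


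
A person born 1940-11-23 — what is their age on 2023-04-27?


Birth: 1940-11-23
Reference: 2023-04-27
Year difference: 2023 - 1940 = 83
Birthday not yet reached in 2023, subtract 1

82 years old


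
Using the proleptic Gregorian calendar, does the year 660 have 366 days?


Gregorian leap year rule: divisible by 4, but not by 100, unless also by 400.
660 is divisible by 4 but not 100 -> leap year

Yes


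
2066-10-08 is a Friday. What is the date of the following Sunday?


Current: Friday
Target: Sunday
Days ahead: 2

Next Sunday: 2066-10-10


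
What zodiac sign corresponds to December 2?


Date: December 2
Conventional tropical zodiac dates: Sagittarius from November 22 onward; Capricorn starts December 22
December 2 falls within the Sagittarius range

Sagittarius


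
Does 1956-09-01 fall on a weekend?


Anchor: Jan 1, 1956. With p = 1956 - 1 = 1955: (p + p//4 - p//100 + p//400) mod 7 = (1955 + 488 - 19 + 4) mod 7 = 2428 mod 7 = 6 -> Sunday (Mon=0 ... Sun=6)
Day of year: 245; offset = 244
Weekday index = (6 + 244) mod 7 = 5 -> Saturday
Weekend days: Saturday, Sunday

Yes


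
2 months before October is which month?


October is month 10
10 - 2 = 8

August


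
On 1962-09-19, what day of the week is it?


Date: September 19, 1962
Anchor: Jan 1, 1962. With p = 1962 - 1 = 1961: (p + p//4 - p//100 + p//400) mod 7 = (1961 + 490 - 19 + 4) mod 7 = 2436 mod 7 = 0 -> Monday (Mon=0 ... Sun=6)
Days before September (Jan-Aug): 243; offset = 243 + 19 - 1 = 261
Weekday index = (0 + 261) mod 7 = 2

Day of the week: Wednesday


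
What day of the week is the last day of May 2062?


May 2062 has 31 days
Anchor: Jan 1, 2062. With p = 2062 - 1 = 2061: (p + p//4 - p//100 + p//400) mod 7 = (2061 + 515 - 20 + 5) mod 7 = 2561 mod 7 = 6 -> Sunday (Mon=0 ... Sun=6)
Days before May (Jan-Apr): 120; May 1 index = (6 + 120) mod 7 = 0 -> Monday
Last day offset: 31 - 1 = 30 days
Weekday index = (0 + 30) mod 7 = 2

Wednesday, May 31


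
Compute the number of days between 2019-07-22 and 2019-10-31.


From 2019-07-22 to 2019-10-31
2019-07-22: days before July = 31 + 28 + 31 + 30 + 31 + 30 = 181 (2019 is not a leap year); day of year = 181 + 22 = 203
2019-10-31: days before October = 31 + 28 + 31 + 30 + 31 + 30 + 31 + 31 + 30 = 273 (2019 is not a leap year); day of year = 273 + 31 = 304
Same year: 304 - 203 = 101

101 days


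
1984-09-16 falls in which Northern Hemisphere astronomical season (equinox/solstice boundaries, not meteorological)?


Date: September 16
Astronomical Summer (approx.; exact equinox/solstice day varies by year): June 21 to September 21
September 16 falls within the Summer window

Summer


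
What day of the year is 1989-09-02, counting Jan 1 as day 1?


Date: September 2, 1989
Days in months 1 through 8: 243
Plus 2 days in September

Day of year: 245


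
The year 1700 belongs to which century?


Century = (year - 1) // 100 + 1
= (1700 - 1) // 100 + 1
= 1699 // 100 + 1
= 16 + 1

17th century


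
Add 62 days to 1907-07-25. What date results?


Start: 1907-07-25, add 62 days
July 1907 has 31 days: 31 - 25 = 6 days to July 31 -> 56 left
August 1907 has 31 days -> 25 left
September 1907: 25 <= 30 -> lands on September 25

Result: 1907-09-25


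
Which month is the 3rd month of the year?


Month 3 of 12

March


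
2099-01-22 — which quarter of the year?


Month: January (month 1)
Q1: Jan-Mar, Q2: Apr-Jun, Q3: Jul-Sep, Q4: Oct-Dec

Q1


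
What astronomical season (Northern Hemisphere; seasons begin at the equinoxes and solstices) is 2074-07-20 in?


Date: July 20
Astronomical Summer (approx.; exact equinox/solstice day varies by year): June 21 to September 21
July 20 falls within the Summer window

Summer


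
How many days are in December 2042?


December 2042

31 days


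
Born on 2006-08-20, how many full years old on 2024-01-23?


Birth: 2006-08-20
Reference: 2024-01-23
Year difference: 2024 - 2006 = 18
Birthday not yet reached in 2024, subtract 1

17 years old


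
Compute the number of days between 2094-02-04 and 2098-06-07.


From 2094-02-04 to 2098-06-07
2094-02-04: days before February = 31; day of year = 31 + 4 = 35
2098-06-07: days before June = 31 + 28 + 31 + 30 + 31 = 151 (2098 is not a leap year); day of year = 151 + 7 = 158
Rest of 2094: 365 - 35 = 330
Full years 2095 (365), 2096 (366), 2097 (365): 1096
Total = 330 + 1096 + 158 = 1584

1584 days


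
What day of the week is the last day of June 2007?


June 2007 has 30 days
Anchor: Jan 1, 2007. With p = 2007 - 1 = 2006: (p + p//4 - p//100 + p//400) mod 7 = (2006 + 501 - 20 + 5) mod 7 = 2492 mod 7 = 0 -> Monday (Mon=0 ... Sun=6)
Days before June (Jan-May): 151; June 1 index = (0 + 151) mod 7 = 4 -> Friday
Last day offset: 30 - 1 = 29 days
Weekday index = (4 + 29) mod 7 = 5

Saturday, June 30


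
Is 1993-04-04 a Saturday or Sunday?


Anchor: Jan 1, 1993. With p = 1993 - 1 = 1992: (p + p//4 - p//100 + p//400) mod 7 = (1992 + 498 - 19 + 4) mod 7 = 2475 mod 7 = 4 -> Friday (Mon=0 ... Sun=6)
Day of year: 94; offset = 93
Weekday index = (4 + 93) mod 7 = 6 -> Sunday
Weekend days: Saturday, Sunday

Yes


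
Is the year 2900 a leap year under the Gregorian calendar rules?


Gregorian leap year rule: divisible by 4, but not by 100, unless also by 400.
2900 is divisible by 100 but not 400 -> not a leap year

No


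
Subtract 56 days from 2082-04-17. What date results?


Start: 2082-04-17, subtract 56 days
Back 17 days from April 17 reaches March 31, 2082 -> 39 left
March 2082 has 31 days -> back to February 28, 2082 -> 8 left
February 2082: 28 - 8 = 20 -> lands on February 20

Result: 2082-02-20


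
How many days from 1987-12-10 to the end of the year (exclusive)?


Day of year: 344 of 365
Remaining = 365 - 344

21 days


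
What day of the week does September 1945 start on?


Target: September 1, 1945
Anchor: Jan 1, 1945. With p = 1945 - 1 = 1944: (p + p//4 - p//100 + p//400) mod 7 = (1944 + 486 - 19 + 4) mod 7 = 2415 mod 7 = 0 -> Monday (Mon=0 ... Sun=6)
Days before September (Jan-Aug): 243 days
Weekday index = (0 + 243) mod 7 = 5

Saturday


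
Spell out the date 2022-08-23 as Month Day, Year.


ISO 2022-08-23 parses as year=2022, month=08, day=23
Month 8 -> August

August 23, 2022


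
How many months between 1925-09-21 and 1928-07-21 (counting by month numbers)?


From September 1925 to July 1928
3 years * 12 = 36 months, minus 2 months = 34

34 months


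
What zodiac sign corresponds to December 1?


Date: December 1
Conventional tropical zodiac dates: Sagittarius from November 22 onward; Capricorn starts December 22
December 1 falls within the Sagittarius range

Sagittarius


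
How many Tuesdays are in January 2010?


January 2010 has 31 days
Anchor: Jan 1, 2010. With p = 2010 - 1 = 2009: (p + p//4 - p//100 + p//400) mod 7 = (2009 + 502 - 20 + 5) mod 7 = 2496 mod 7 = 4 -> Friday (Mon=0 ... Sun=6)
January 1 is the anchor itself -> Friday
First Tuesday is January 5
Tuesdays: 5, 12, 19, 26

4 Tuesdays


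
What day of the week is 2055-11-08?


Date: November 8, 2055
Anchor: Jan 1, 2055. With p = 2055 - 1 = 2054: (p + p//4 - p//100 + p//400) mod 7 = (2054 + 513 - 20 + 5) mod 7 = 2552 mod 7 = 4 -> Friday (Mon=0 ... Sun=6)
Days before November (Jan-Oct): 304; offset = 304 + 8 - 1 = 311
Weekday index = (4 + 311) mod 7 = 0

Day of the week: Monday


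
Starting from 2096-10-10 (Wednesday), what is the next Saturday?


Current: Wednesday
Target: Saturday
Days ahead: 3

Next Saturday: 2096-10-13


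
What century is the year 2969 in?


Century = (year - 1) // 100 + 1
= (2969 - 1) // 100 + 1
= 2968 // 100 + 1
= 29 + 1

30th century


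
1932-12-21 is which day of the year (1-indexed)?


Date: December 21, 1932
Days in months 1 through 11: 335
Plus 21 days in December

Day of year: 356


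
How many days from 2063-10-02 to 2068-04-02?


From 2063-10-02 to 2068-04-02
2063-10-02: days before October = 31 + 28 + 31 + 30 + 31 + 30 + 31 + 31 + 30 = 273 (2063 is not a leap year); day of year = 273 + 2 = 275
2068-04-02: days before April = 31 + 29 + 31 = 91 (2068 is a leap year); day of year = 91 + 2 = 93
Rest of 2063: 365 - 275 = 90
Full years 2064 (366), 2065 (365), 2066 (365), 2067 (365): 1461
Total = 90 + 1461 + 93 = 1644

1644 days


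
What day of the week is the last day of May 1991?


May 1991 has 31 days
Anchor: Jan 1, 1991. With p = 1991 - 1 = 1990: (p + p//4 - p//100 + p//400) mod 7 = (1990 + 497 - 19 + 4) mod 7 = 2472 mod 7 = 1 -> Tuesday (Mon=0 ... Sun=6)
Days before May (Jan-Apr): 120; May 1 index = (1 + 120) mod 7 = 2 -> Wednesday
Last day offset: 31 - 1 = 30 days
Weekday index = (2 + 30) mod 7 = 4

Friday, May 31


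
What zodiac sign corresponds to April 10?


Date: April 10
Conventional tropical zodiac dates: Aries from March 21 onward; Taurus starts April 20
April 10 falls within the Aries range

Aries


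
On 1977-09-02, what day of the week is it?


Date: September 2, 1977
Anchor: Jan 1, 1977. With p = 1977 - 1 = 1976: (p + p//4 - p//100 + p//400) mod 7 = (1976 + 494 - 19 + 4) mod 7 = 2455 mod 7 = 5 -> Saturday (Mon=0 ... Sun=6)
Days before September (Jan-Aug): 243; offset = 243 + 2 - 1 = 244
Weekday index = (5 + 244) mod 7 = 4

Day of the week: Friday


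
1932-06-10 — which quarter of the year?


Month: June (month 6)
Q1: Jan-Mar, Q2: Apr-Jun, Q3: Jul-Sep, Q4: Oct-Dec

Q2


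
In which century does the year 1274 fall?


Century = (year - 1) // 100 + 1
= (1274 - 1) // 100 + 1
= 1273 // 100 + 1
= 12 + 1

13th century


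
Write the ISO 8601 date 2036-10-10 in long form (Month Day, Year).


ISO 2036-10-10 parses as year=2036, month=10, day=10
Month 10 -> October

October 10, 2036


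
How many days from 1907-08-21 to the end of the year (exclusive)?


Day of year: 233 of 365
Remaining = 365 - 233

132 days


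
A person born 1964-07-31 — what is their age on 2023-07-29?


Birth: 1964-07-31
Reference: 2023-07-29
Year difference: 2023 - 1964 = 59
Birthday not yet reached in 2023, subtract 1

58 years old


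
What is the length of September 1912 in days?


September 1912

30 days


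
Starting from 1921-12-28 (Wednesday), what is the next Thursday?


Current: Wednesday
Target: Thursday
Days ahead: 1

Next Thursday: 1921-12-29


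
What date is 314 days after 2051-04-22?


Start: 2051-04-22, add 314 days
April 2051 has 30 days: 30 - 22 = 8 days to April 30 -> 306 left
May 2051 has 31 days -> 275 left
June 2051 has 30 days -> 245 left
July 2051 has 31 days -> 214 left
August 2051 has 31 days -> 183 left
September 2051 has 30 days -> 153 left
October 2051 has 31 days -> 122 left
November 2051 has 30 days -> 92 left
December 2051 has 31 days -> 61 left
January 2052 has 31 days -> 30 left
February 2052 has 29 days -> 1 left
March 2052: 1 <= 31 -> lands on March 1

Result: 2052-03-01


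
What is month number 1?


Month 1 of 12

January


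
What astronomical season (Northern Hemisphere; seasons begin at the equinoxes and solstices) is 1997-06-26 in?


Date: June 26
Astronomical Summer (approx.; exact equinox/solstice day varies by year): June 21 to September 21
June 26 falls within the Summer window

Summer


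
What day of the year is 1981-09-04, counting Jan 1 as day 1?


Date: September 4, 1981
Days in months 1 through 8: 243
Plus 4 days in September

Day of year: 247


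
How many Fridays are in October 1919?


October 1919 has 31 days
Anchor: Jan 1, 1919. With p = 1919 - 1 = 1918: (p + p//4 - p//100 + p//400) mod 7 = (1918 + 479 - 19 + 4) mod 7 = 2382 mod 7 = 2 -> Wednesday (Mon=0 ... Sun=6)
Days before October (Jan-Sep): 273; October 1 index = (2 + 273) mod 7 = 2 -> Wednesday
First Friday is October 3
Fridays: 3, 10, 17, 24, 31

5 Fridays


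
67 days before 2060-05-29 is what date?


Start: 2060-05-29, subtract 67 days
Back 29 days from May 29 reaches April 30, 2060 -> 38 left
April 2060 has 30 days -> back to March 31, 2060 -> 8 left
March 2060: 31 - 8 = 23 -> lands on March 23

Result: 2060-03-23


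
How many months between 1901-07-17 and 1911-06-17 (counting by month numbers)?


From July 1901 to June 1911
10 years * 12 = 120 months, minus 1 month = 119

119 months


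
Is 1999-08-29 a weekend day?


Anchor: Jan 1, 1999. With p = 1999 - 1 = 1998: (p + p//4 - p//100 + p//400) mod 7 = (1998 + 499 - 19 + 4) mod 7 = 2482 mod 7 = 4 -> Friday (Mon=0 ... Sun=6)
Day of year: 241; offset = 240
Weekday index = (4 + 240) mod 7 = 6 -> Sunday
Weekend days: Saturday, Sunday

Yes


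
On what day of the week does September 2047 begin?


Target: September 1, 2047
Anchor: Jan 1, 2047. With p = 2047 - 1 = 2046: (p + p//4 - p//100 + p//400) mod 7 = (2046 + 511 - 20 + 5) mod 7 = 2542 mod 7 = 1 -> Tuesday (Mon=0 ... Sun=6)
Days before September (Jan-Aug): 243 days
Weekday index = (1 + 243) mod 7 = 6

Sunday


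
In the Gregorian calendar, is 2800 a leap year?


Gregorian leap year rule: divisible by 4, but not by 100, unless also by 400.
2800 is divisible by 400 -> leap year

Yes


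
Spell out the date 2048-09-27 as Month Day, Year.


ISO 2048-09-27 parses as year=2048, month=09, day=27
Month 9 -> September

September 27, 2048


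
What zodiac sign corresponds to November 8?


Date: November 8
Conventional tropical zodiac dates: Scorpio from October 23 onward; Sagittarius starts November 22
November 8 falls within the Scorpio range

Scorpio


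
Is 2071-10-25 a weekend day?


Anchor: Jan 1, 2071. With p = 2071 - 1 = 2070: (p + p//4 - p//100 + p//400) mod 7 = (2070 + 517 - 20 + 5) mod 7 = 2572 mod 7 = 3 -> Thursday (Mon=0 ... Sun=6)
Day of year: 298; offset = 297
Weekday index = (3 + 297) mod 7 = 6 -> Sunday
Weekend days: Saturday, Sunday

Yes


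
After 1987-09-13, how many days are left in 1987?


Day of year: 256 of 365
Remaining = 365 - 256

109 days


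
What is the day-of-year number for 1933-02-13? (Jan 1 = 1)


Date: February 13, 1933
Days in months 1 through 1: 31
Plus 13 days in February

Day of year: 44


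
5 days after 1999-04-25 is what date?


Start: 1999-04-25, add 5 days
April 1999 has 30 days; 25 + 5 = 30 stays within April

Result: 1999-04-30


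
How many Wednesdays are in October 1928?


October 1928 has 31 days
Anchor: Jan 1, 1928. With p = 1928 - 1 = 1927: (p + p//4 - p//100 + p//400) mod 7 = (1927 + 481 - 19 + 4) mod 7 = 2393 mod 7 = 6 -> Sunday (Mon=0 ... Sun=6)
Days before October (Jan-Sep): 274; October 1 index = (6 + 274) mod 7 = 0 -> Monday
First Wednesday is October 3
Wednesdays: 3, 10, 17, 24, 31

5 Wednesdays


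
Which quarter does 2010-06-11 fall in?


Month: June (month 6)
Q1: Jan-Mar, Q2: Apr-Jun, Q3: Jul-Sep, Q4: Oct-Dec

Q2


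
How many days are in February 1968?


February 1968 (leap year: yes)

29 days


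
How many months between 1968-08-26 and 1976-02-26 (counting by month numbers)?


From August 1968 to February 1976
8 years * 12 = 96 months, minus 6 months = 90

90 months


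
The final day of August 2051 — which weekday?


August 2051 has 31 days
Anchor: Jan 1, 2051. With p = 2051 - 1 = 2050: (p + p//4 - p//100 + p//400) mod 7 = (2050 + 512 - 20 + 5) mod 7 = 2547 mod 7 = 6 -> Sunday (Mon=0 ... Sun=6)
Days before August (Jan-Jul): 212; August 1 index = (6 + 212) mod 7 = 1 -> Tuesday
Last day offset: 31 - 1 = 30 days
Weekday index = (1 + 30) mod 7 = 3

Thursday, August 31


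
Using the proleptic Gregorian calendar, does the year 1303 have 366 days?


Gregorian leap year rule: divisible by 4, but not by 100, unless also by 400.
1303 is not divisible by 4 -> not a leap year

No


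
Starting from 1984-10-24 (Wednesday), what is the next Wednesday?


Current: Wednesday
Target: Wednesday
Days ahead: 7

Next Wednesday: 1984-10-31


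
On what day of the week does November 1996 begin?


Target: November 1, 1996
Anchor: Jan 1, 1996. With p = 1996 - 1 = 1995: (p + p//4 - p//100 + p//400) mod 7 = (1995 + 498 - 19 + 4) mod 7 = 2478 mod 7 = 0 -> Monday (Mon=0 ... Sun=6)
Days before November (Jan-Oct): 305 days
Weekday index = (0 + 305) mod 7 = 4

Friday


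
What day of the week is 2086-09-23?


Date: September 23, 2086
Anchor: Jan 1, 2086. With p = 2086 - 1 = 2085: (p + p//4 - p//100 + p//400) mod 7 = (2085 + 521 - 20 + 5) mod 7 = 2591 mod 7 = 1 -> Tuesday (Mon=0 ... Sun=6)
Days before September (Jan-Aug): 243; offset = 243 + 23 - 1 = 265
Weekday index = (1 + 265) mod 7 = 0

Day of the week: Monday


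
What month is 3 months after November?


November is month 11
11 + 3 = 14; wrap: 14 - 12 = 2

February


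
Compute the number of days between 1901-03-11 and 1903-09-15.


From 1901-03-11 to 1903-09-15
1901-03-11: days before March = 31 + 28 = 59 (1901 is not a leap year); day of year = 59 + 11 = 70
1903-09-15: days before September = 31 + 28 + 31 + 30 + 31 + 30 + 31 + 31 = 243 (1903 is not a leap year); day of year = 243 + 15 = 258
Rest of 1901: 365 - 70 = 295
Full years 1902 (365): 365
Total = 295 + 365 + 258 = 918

918 days
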